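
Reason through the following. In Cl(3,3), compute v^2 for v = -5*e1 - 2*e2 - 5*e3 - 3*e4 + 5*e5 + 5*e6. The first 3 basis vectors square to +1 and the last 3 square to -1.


v^2 = sum of c_i^2 * e_i^2
Positive signature terms (e_i^2 = +1): (-5)^2 + (-2)^2 + (-5)^2 = 54
Negative signature terms (e_j^2 = -1): (-3)^2 + 5^2 + 5^2 = 59
v^2 = 54 - 59 = -5


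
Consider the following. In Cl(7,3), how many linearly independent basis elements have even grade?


Even subalgebra dimension = 2^(n-1)
n = 7 + 3 = 10
2^(10 - 1) = 2^9 = 512
Verification: sum of C(10,k) for even k = 1 + 45 + 210 + 210 + 45 + 1 = 512
Result = 512


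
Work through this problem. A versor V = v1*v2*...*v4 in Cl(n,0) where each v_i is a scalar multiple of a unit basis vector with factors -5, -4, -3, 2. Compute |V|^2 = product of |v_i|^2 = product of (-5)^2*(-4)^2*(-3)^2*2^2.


Each vector v_i has |v_i|^2 = s_i^2
Squared scales: (-5)^2 = 25, (-4)^2 = 16, (-3)^2 = 9, 2^2 = 4
|V|^2 = 25 * 16 * 9 * 4
= 14400


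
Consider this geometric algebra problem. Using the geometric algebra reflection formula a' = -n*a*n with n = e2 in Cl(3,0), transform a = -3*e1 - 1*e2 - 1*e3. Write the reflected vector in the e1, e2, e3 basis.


Reflection formula: a' = -n*a*n, with n = e2 (unit vector, n^2 = 1).
For reflection through hyperplane perp to e2:
The component along e2 flips sign, others stay.
a = (-3, -1, -1)
a' = (-3, 1, -1)
a' = -3*e1 + 1*e2 - 1*e3


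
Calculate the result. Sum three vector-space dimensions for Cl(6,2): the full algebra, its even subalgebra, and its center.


n = 6 + 2 = 8
Total dim = 2^8 = 256
Even subalgebra dim = 2^7 = 128
n is even, so center dim = 1
Sum = 256 + 128 + 1 = 385


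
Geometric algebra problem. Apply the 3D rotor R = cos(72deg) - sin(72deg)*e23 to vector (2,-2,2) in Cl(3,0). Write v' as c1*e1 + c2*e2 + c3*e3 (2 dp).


Rotor R = cos(72deg) - sin(72deg)*e23
Rotation angle theta = 2 * 72 = 144 degrees in the e23 plane (e2 -> e3).
The component perpendicular to the plane (e1) is invariant: v'_1 = v1 = 2.00
cos(144deg) = -0.8090, sin(144deg) = 0.5878
v'_2 = v2*cos(theta) - v3*sin(theta) = -2*(-0.8090) - 2*0.5878 = 0.44
v'_3 = v2*sin(theta) + v3*cos(theta) = -2*0.5878 + 2*(-0.8090) = -2.79
v' = 2.00*e1 + 0.44*e2 - 2.79*e3


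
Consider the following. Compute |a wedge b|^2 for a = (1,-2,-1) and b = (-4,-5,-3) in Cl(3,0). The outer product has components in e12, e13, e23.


a wedge b = (a1*b2 - a2*b1)*e12 + (a1*b3 - a3*b1)*e13 + (a2*b3 - a3*b2)*e23
e12 coeff: 1*(-5) - (-2)*(-4) = -5 - 8 = -13
e13 coeff: 1*(-3) - (-1)*(-4) = -3 - 4 = -7
e23 coeff: (-2)*(-3) - (-1)*(-5) = 6 - 5 = 1
|a wedge b|^2 = (-13)^2 + (-7)^2 + 1^2
= 169 + 49 + 1
= 219


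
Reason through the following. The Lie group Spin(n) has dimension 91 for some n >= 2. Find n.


dim Spin(n) = dim so(n) = n(n-1)/2.
Solve n(n-1)/2 = 91, i.e. n^2 - n - 182 = 0.
Discriminant = 1 + 8*91 = 729
n = (1 + sqrt(729))/2 = (1 + 27)/2 = 14


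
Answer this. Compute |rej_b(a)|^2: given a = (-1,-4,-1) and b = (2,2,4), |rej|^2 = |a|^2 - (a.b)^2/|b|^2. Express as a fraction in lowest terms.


|a|^2 = (-1)^2 + (-4)^2 + (-1)^2 = 18
|b|^2 = 2^2 + 2^2 + 4^2 = 24
a . b = (-1)*2 + (-4)*2 + (-1)*4 = -14
(a.b)^2 = (-14)^2 = 196
|rej|^2 = 18 - 196/24
= (432 - 196)/24
= 236/24
In lowest terms: 59/6


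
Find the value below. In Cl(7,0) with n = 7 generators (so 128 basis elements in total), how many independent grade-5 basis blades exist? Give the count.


Number of grade-k basis blades in Cl(p,q) with n = p + q is C(n, k).
n = 7 + 0 = 7
C(7, 5) = 7! / (5! * 2!)
= 5040 / (120 * 2)
= 21


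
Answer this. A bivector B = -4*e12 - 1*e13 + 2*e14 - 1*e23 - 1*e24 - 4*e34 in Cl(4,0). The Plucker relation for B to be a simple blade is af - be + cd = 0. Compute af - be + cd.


Plucker relation: af - be + cd
a*f = (-4)*(-4) = 16
b*e = (-1)*(-1) = 1
c*d = 2*(-1) = -2
af - be + cd = 16 - 1 + (-2)
= 13


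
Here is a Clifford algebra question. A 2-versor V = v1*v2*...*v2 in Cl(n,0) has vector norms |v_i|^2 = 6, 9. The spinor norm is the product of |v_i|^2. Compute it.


Spinor norm N(V) = |v1|^2 * |v2|^2 * ... * |v2|^2
= 6 * 9
Running product: 6, 54
N(V) = 54


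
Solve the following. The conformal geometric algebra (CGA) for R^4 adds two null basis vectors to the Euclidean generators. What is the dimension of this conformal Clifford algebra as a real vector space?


The conformal model of R^4 uses Cl(5,1): the 4 Euclidean generators plus two extra orthogonal generators e+ (e+^2 = +1) and e- (e-^2 = -1), from which the null vectors e0, einf are built.
Number of generators m = 4 + 2 = 6.
dim Cl(p,q) = 2^m = 2^6 = 64


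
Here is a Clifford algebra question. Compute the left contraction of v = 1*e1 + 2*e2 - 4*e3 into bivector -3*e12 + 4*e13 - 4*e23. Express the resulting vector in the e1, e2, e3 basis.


Left contraction v _| B = <vB>_1 (grade-1 part of the geometric product vB).
Using e1_|e12 = e2, e2_|e12 = -e1, e1_|e13 = e3, e3_|e13 = -e1, e2_|e23 = e3, e3_|e23 = -e2:
e1 coeff: -v2*b12 - v3*b13 = -(2)*(-3) - (-4)*(4) = 22
e2 coeff: v1*b12 - v3*b23 = (1)*(-3) - (-4)*(-4) = -19
e3 coeff: v1*b13 + v2*b23 = (1)*(4) + (2)*(-4) = -4
v _| B = 22*e1 - 19*e2 - 4*e3


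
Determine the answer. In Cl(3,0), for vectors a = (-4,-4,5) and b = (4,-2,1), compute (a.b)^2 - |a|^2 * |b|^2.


a . b = (-4)*4 + (-4)*(-2) + 5*1
= -16 + 8 + 5 = -3
|a|^2 = (-4)^2 + (-4)^2 + 5^2 = 57
|b|^2 = 4^2 + (-2)^2 + 1^2 = 21
(a.b)^2 = (-3)^2 = 9
|a|^2 * |b|^2 = 57 * 21 = 1197
Result = 9 - 1197 = -1188


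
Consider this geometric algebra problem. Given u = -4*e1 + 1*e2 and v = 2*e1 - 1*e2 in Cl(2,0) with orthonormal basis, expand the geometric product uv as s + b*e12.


Expand: (-4*e1 + 1*e2)(2*e1 - 1*e2)
= (-4)*2*e1e1 + (-4)*(-1)*e1e2 + 1*2*e2e1 + 1*(-1)*e2e2
Using e1^2 = e2^2 = 1, e2e1 = -e1e2:
Scalar part s = (-4)*2 + 1*(-1) = -8 + (-1) = -9
Bivector part b = (-4)*(-1) - 1*2 = 4 - 2 = 2
uv = -9 + 2*e12


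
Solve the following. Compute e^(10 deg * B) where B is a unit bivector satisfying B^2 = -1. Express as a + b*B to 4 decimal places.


For a unit bivector B with B^2 = -1, the exponential series gives
e^(theta*B) = cos(theta) + sin(theta)*B (the GA analogue of Euler's formula).
theta = 10 degrees = 0.174533 rad
cos(10 deg) = 0.9848
sin(10 deg) = 0.1736
exp(theta*B) = 0.9848 + 0.1736*B


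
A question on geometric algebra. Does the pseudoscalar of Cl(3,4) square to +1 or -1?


The pseudoscalar I = e1...e_n (product of all n generators) of Cl(p,q) satisfies I^2 = (-1)^(q + n(n-1)/2).
p = 3, q = 4, n = p + q = 7
n(n-1)/2 = 7 * 6 / 2 = 21
Exponent = q + n(n-1)/2 = 4 + 21 = 25
I^2 = (-1)^25 = -1


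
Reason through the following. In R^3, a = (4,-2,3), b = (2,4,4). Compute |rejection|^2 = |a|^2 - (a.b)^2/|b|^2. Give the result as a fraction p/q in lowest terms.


|a|^2 = 4^2 + (-2)^2 + 3^2 = 29
|b|^2 = 2^2 + 4^2 + 4^2 = 36
a . b = 4*2 + (-2)*4 + 3*4 = 12
(a.b)^2 = 12^2 = 144
|rej|^2 = 29 - 144/36
= (1044 - 144)/36
= 900/36
In lowest terms: 25/1


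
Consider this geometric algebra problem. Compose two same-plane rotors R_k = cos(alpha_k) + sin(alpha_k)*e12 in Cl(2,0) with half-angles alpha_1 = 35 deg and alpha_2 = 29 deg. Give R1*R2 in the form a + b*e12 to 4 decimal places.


Same-plane rotors commute and their half-angles add:
R1*R2 = cos(a1 + a2) + sin(a1 + a2)*e12.
a1 + a2 = 35 + 29 = 64 deg
cos(64 deg) = 0.4384
sin(64 deg) = 0.8988
R1*R2 = 0.4384 + 0.8988*e12


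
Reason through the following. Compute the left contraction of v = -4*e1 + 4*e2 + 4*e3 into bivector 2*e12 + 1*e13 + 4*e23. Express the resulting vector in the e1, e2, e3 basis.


Left contraction v _| B = <vB>_1 (grade-1 part of the geometric product vB).
Using e1_|e12 = e2, e2_|e12 = -e1, e1_|e13 = e3, e3_|e13 = -e1, e2_|e23 = e3, e3_|e23 = -e2:
e1 coeff: -v2*b12 - v3*b13 = -(4)*(2) - (4)*(1) = -12
e2 coeff: v1*b12 - v3*b23 = (-4)*(2) - (4)*(4) = -24
e3 coeff: v1*b13 + v2*b23 = (-4)*(1) + (4)*(4) = 12
v _| B = -12*e1 - 24*e2 + 12*e3


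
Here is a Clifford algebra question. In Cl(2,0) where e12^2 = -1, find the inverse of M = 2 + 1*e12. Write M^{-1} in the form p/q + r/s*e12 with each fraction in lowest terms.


M = 2 + 1*e12, where e12^2 = -1.
Since M commutes with its reverse ~M = a - b*e12, M * ~M = a^2 - b^2*e12^2 = a^2 + b^2.
So M^{-1} = ~M / (a^2 + b^2) = (a - b*e12)/(a^2 + b^2).
a^2 + b^2 = 4 + 1 = 5
Scalar part = 2/5 = 2/5
Bivector coeff = -1/5 = -1/5
M^{-1} = 2/5 - 1/5*e12


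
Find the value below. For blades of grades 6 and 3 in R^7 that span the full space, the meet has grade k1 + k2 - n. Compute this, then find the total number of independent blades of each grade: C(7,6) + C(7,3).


Meet grade = grade(A) + grade(B) - n
= 6 + 3 - 7 = 2
C(7,6) = 7
C(7,3) = 35
dim_A + dim_B = 7 + 35 = 42


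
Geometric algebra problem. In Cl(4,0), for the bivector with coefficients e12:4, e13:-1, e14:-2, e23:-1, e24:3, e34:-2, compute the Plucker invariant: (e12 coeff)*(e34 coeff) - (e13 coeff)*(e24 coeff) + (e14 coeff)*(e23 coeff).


Plucker relation: af - be + cd
a*f = 4*(-2) = -8
b*e = (-1)*3 = -3
c*d = (-2)*(-1) = 2
af - be + cd = -8 - (-3) + 2
= -3


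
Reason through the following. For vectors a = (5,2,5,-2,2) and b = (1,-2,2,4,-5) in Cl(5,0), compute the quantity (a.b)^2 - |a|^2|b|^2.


a . b = 5*1 + 2*(-2) + 5*2 + (-2)*4 + 2*(-5)
= 5 + (-4) + 10 + (-8) + (-10) = -7
|a|^2 = 5^2 + 2^2 + 5^2 + (-2)^2 + 2^2 = 62
|b|^2 = 1^2 + (-2)^2 + 2^2 + 4^2 + (-5)^2 = 50
(a.b)^2 = (-7)^2 = 49
|a|^2 * |b|^2 = 62 * 50 = 3100
Result = 49 - 3100 = -3051


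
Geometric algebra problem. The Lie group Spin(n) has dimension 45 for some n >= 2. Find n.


dim Spin(n) = dim so(n) = n(n-1)/2.
Solve n(n-1)/2 = 45, i.e. n^2 - n - 90 = 0.
Discriminant = 1 + 8*45 = 361
n = (1 + sqrt(361))/2 = (1 + 19)/2 = 10


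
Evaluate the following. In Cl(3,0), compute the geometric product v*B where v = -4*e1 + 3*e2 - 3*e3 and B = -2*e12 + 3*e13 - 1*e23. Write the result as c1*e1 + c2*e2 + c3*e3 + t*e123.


vB has grade-1 (vector) and grade-3 (trivector) parts: vB = (v _| B) + (v ^ B).
Vector part <vB>_1:
  e1: -v2*b12 - v3*b13 = -(3)*(-2) - (-3)*(3) = 15
  e2: v1*b12 - v3*b23 = (-4)*(-2) - (-3)*(-1) = 5
  e3: v1*b13 + v2*b23 = (-4)*(3) + (3)*(-1) = -15
Trivector part <vB>_3:
  e123: v1*b23 - v2*b13 + v3*b12 = (-4)*(-1) - (3)*(3) + (-3)*(-2) = 1
vB = 15*e1 + 5*e2 - 15*e3 + 1*e123


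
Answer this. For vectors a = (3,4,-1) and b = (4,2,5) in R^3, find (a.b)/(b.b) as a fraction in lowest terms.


Projection coefficient = (a . b) / (b . b)
a . b = 3*4 + 4*2 + (-1)*5
= 12 + 8 + (-5) = 15
b . b = 4^2 + 2^2 + 5^2
= 16 + 4 + 25 = 45
Coefficient = 15/45
In lowest terms: 1/3


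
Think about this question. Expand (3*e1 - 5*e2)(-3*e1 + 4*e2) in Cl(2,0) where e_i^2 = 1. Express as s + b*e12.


Expand: (3*e1 - 5*e2)(-3*e1 + 4*e2)
= 3*(-3)*e1e1 + 3*4*e1e2 + (-5)*(-3)*e2e1 + (-5)*4*e2e2
Using e1^2 = e2^2 = 1, e2e1 = -e1e2:
Scalar part s = 3*(-3) + (-5)*4 = -9 + (-20) = -29
Bivector part b = 3*4 - (-5)*(-3) = 12 - 15 = -3
uv = -29 - 3*e12


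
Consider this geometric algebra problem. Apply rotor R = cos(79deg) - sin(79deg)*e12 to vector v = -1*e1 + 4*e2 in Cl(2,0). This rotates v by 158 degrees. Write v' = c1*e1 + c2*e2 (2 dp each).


Rotor R = cos(79deg) - sin(79deg)*e12
Rotation angle theta = 2 * 79 = 158 degrees
v' = R*v*~R rotates v by theta.
cos(158deg) = -0.9272, sin(158deg) = 0.3746
v'_1 = -1*cos(158deg) - 4*sin(158deg)
= -1*(-0.9272) - 4*0.3746
= -0.57
v'_2 = -1*sin(158deg) + 4*cos(158deg)
= -1*0.3746 + 4*(-0.9272)
= -4.08
v' = -0.57*e1 - 4.08*e2


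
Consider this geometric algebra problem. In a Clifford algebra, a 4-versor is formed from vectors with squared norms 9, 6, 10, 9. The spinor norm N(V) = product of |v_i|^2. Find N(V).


Spinor norm N(V) = |v1|^2 * |v2|^2 * ... * |v4|^2
= 9 * 6 * 10 * 9
Running product: 9, 54, 540, 4860
N(V) = 4860


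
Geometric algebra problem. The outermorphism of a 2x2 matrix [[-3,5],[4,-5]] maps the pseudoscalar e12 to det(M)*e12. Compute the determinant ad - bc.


The outermorphism of a linear map f sends e1^e2 to f(e1)^f(e2).
f(e1) = -3*e1 + 4*e2
f(e2) = 5*e1 - 5*e2
f(e1) ^ f(e2) = (-3*e1 + 4*e2) ^ (5*e1 - 5*e2)
= (-3)*(-5)*e12 + 4*5*e21
= (15 - 20)*e12
= -5*e12
Coefficient = -5


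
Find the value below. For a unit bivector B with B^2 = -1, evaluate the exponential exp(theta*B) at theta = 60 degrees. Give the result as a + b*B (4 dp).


For a unit bivector B with B^2 = -1, the exponential series gives
e^(theta*B) = cos(theta) + sin(theta)*B (the GA analogue of Euler's formula).
theta = 60 degrees = 1.047198 rad
cos(60 deg) = 0.5000
sin(60 deg) = 0.8660
exp(theta*B) = 0.5000 + 0.8660*B


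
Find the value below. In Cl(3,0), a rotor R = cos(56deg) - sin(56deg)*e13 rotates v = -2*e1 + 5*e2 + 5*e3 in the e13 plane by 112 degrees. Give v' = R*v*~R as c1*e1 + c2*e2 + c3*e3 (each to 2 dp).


Rotor R = cos(56deg) - sin(56deg)*e13
Rotation angle theta = 2 * 56 = 112 degrees in the e13 plane (e1 -> e3).
The component perpendicular to the plane (e2) is invariant: v'_2 = v2 = 5.00
cos(112deg) = -0.3746, sin(112deg) = 0.9272
v'_1 = v1*cos(theta) - v3*sin(theta) = -2*(-0.3746) - 5*0.9272 = -3.89
v'_3 = v1*sin(theta) + v3*cos(theta) = -2*0.9272 + 5*(-0.3746) = -3.73
v' = -3.89*e1 + 5.00*e2 - 3.73*e3


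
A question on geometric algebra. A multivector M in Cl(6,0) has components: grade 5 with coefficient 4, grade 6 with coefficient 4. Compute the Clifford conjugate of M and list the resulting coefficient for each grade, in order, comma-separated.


Clifford conjugate sign for grade k: (-1)^(k(k+1)/2)
Grade 5: (-1)^(5*6/2) = (-1)^15 = -1, coeff 4 -> -4
Grade 6: (-1)^(6*7/2) = (-1)^21 = -1, coeff 4 -> -4
Conjugated coefficients: -4, -4


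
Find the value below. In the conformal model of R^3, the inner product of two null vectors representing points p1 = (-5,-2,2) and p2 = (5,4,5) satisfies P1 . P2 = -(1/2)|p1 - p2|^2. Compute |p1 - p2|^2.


p1 - p2 = (-10, -6, -3)
|p1 - p2|^2 = (-10)^2 + (-6)^2 + (-3)^2
= 100 + 36 + 9
= 145


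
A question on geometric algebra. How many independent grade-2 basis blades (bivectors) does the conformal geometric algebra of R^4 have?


The conformal model of R^4 uses Cl(5,1) with m = 4 + 2 = 6 generators.
Number of grade-2 blades = C(m, 2) = C(6, 2)
= 6*5/2 = 15


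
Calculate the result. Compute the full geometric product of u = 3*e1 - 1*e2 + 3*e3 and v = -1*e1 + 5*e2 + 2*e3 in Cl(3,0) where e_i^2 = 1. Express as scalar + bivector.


In Cl(3,0): e_i^2 = 1, e_ie_j = -e_je_i for i != j.
Scalar part = u . v = 3*(-1) + (-1)*5 + 3*2
= -3 + (-5) + 6 = -2
e12 coeff = 3*5 - (-1)*(-1) = 15 - 1 = 14
e13 coeff = 3*2 - 3*(-1) = 6 - (-3) = 9
e23 coeff = (-1)*2 - 3*5 = -2 - 15 = -17
uv = -2 + 14*e12 + 9*e13 - 17*e23


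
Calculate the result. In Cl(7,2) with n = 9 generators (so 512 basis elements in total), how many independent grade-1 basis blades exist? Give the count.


Number of grade-k basis blades in Cl(p,q) with n = p + q is C(n, k).
n = 7 + 2 = 9
C(9, 1) = 9! / (1! * 8!)
= 362880 / (1 * 40320)
= 9


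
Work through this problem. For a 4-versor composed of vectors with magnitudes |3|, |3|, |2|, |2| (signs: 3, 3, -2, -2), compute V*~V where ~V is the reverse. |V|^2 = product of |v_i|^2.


Each vector v_i has |v_i|^2 = s_i^2
Squared scales: 3^2 = 9, 3^2 = 9, (-2)^2 = 4, (-2)^2 = 4
|V|^2 = 9 * 9 * 4 * 4
= 1296


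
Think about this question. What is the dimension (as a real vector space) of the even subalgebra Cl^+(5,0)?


Even subalgebra dimension = 2^(n-1)
n = 5 + 0 = 5
2^(5 - 1) = 2^4 = 16
Verification: sum of C(5,k) for even k = 1 + 10 + 5 = 16
Result = 16


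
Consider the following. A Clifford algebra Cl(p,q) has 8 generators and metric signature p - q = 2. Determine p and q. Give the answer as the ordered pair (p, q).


We need p + q = 8 and p - q = 2.
Adding: 2p = 8 + 2 = 10, so p = 5.
Then q = 8 - 5 = 3.
(p, q) = (5, 3)


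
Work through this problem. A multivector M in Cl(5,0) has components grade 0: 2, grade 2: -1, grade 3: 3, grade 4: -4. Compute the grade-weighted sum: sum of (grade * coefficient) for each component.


Grade-weighted sum = sum of grade_k * coefficient_k
0*2 = 0
2*(-1) = -2
3*3 = 9
4*(-4) = -16
Total = 0 + (-2) + 9 + (-16) = -9


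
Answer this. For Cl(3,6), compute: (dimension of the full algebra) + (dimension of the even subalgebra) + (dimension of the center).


n = 3 + 6 = 9
Total dim = 2^9 = 512
Even subalgebra dim = 2^8 = 256
n is odd, so center dim = 2
Sum = 512 + 256 + 2 = 770


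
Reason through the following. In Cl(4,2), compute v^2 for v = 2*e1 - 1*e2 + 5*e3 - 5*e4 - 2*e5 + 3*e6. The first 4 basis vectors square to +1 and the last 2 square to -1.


v^2 = sum of c_i^2 * e_i^2
Positive signature terms (e_i^2 = +1): 2^2 + (-1)^2 + 5^2 + (-5)^2 = 55
Negative signature terms (e_j^2 = -1): (-2)^2 + 3^2 = 13
v^2 = 55 - 13 = 42


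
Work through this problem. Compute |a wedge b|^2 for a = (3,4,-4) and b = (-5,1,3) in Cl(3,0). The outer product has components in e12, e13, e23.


a wedge b = (a1*b2 - a2*b1)*e12 + (a1*b3 - a3*b1)*e13 + (a2*b3 - a3*b2)*e23
e12 coeff: 3*1 - 4*(-5) = 3 - (-20) = 23
e13 coeff: 3*3 - (-4)*(-5) = 9 - 20 = -11
e23 coeff: 4*3 - (-4)*1 = 12 - (-4) = 16
|a wedge b|^2 = 23^2 + (-11)^2 + 16^2
= 529 + 121 + 256
= 906


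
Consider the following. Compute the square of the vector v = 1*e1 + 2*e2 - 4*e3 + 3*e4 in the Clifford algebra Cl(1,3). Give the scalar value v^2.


v^2 = sum of c_i^2 * e_i^2
Positive signature terms (e_i^2 = +1): 1^2 = 1
Negative signature terms (e_j^2 = -1): 2^2 + (-4)^2 + 3^2 = 29
v^2 = 1 - 29 = -28


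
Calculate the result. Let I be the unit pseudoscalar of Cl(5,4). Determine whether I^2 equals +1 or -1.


The pseudoscalar I = e1...e_n (product of all n generators) of Cl(p,q) satisfies I^2 = (-1)^(q + n(n-1)/2).
p = 5, q = 4, n = p + q = 9
n(n-1)/2 = 9 * 8 / 2 = 36
Exponent = q + n(n-1)/2 = 4 + 36 = 40
I^2 = (-1)^40 = +1


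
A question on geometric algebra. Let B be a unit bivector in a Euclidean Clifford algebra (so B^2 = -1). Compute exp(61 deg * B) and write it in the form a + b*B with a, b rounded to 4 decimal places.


For a unit bivector B with B^2 = -1, the exponential series gives
e^(theta*B) = cos(theta) + sin(theta)*B (the GA analogue of Euler's formula).
theta = 61 degrees = 1.064651 rad
cos(61 deg) = 0.4848
sin(61 deg) = 0.8746
exp(theta*B) = 0.4848 + 0.8746*B


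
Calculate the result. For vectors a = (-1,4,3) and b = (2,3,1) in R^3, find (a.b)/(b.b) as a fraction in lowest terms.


Projection coefficient = (a . b) / (b . b)
a . b = (-1)*2 + 4*3 + 3*1
= -2 + 12 + 3 = 13
b . b = 2^2 + 3^2 + 1^2
= 4 + 9 + 1 = 14
Coefficient = 13/14
In lowest terms: 13/14


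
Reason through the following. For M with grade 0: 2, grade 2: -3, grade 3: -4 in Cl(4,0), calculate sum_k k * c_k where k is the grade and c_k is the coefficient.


Grade-weighted sum = sum of grade_k * coefficient_k
0*2 = 0
2*(-3) = -6
3*(-4) = -12
Total = 0 + (-6) + (-12) = -18


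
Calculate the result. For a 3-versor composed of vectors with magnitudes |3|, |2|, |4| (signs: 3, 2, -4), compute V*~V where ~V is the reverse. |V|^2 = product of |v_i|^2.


Each vector v_i has |v_i|^2 = s_i^2
Squared scales: 3^2 = 9, 2^2 = 4, (-4)^2 = 16
|V|^2 = 9 * 4 * 16
= 576


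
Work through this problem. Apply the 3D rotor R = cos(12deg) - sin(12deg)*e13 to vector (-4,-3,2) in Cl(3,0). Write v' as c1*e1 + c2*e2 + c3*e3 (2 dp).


Rotor R = cos(12deg) - sin(12deg)*e13
Rotation angle theta = 2 * 12 = 24 degrees in the e13 plane (e1 -> e3).
The component perpendicular to the plane (e2) is invariant: v'_2 = v2 = -3.00
cos(24deg) = 0.9135, sin(24deg) = 0.4067
v'_1 = v1*cos(theta) - v3*sin(theta) = -4*0.9135 - 2*0.4067 = -4.47
v'_3 = v1*sin(theta) + v3*cos(theta) = -4*0.4067 + 2*0.9135 = 0.20
v' = -4.47*e1 - 3.00*e2 + 0.20*e3


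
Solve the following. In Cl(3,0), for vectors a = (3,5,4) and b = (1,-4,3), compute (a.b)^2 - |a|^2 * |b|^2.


a . b = 3*1 + 5*(-4) + 4*3
= 3 + (-20) + 12 = -5
|a|^2 = 3^2 + 5^2 + 4^2 = 50
|b|^2 = 1^2 + (-4)^2 + 3^2 = 26
(a.b)^2 = (-5)^2 = 25
|a|^2 * |b|^2 = 50 * 26 = 1300
Result = 25 - 1300 = -1275


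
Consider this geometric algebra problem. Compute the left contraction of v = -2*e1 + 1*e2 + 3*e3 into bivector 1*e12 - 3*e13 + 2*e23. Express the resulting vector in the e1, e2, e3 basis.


Left contraction v _| B = <vB>_1 (grade-1 part of the geometric product vB).
Using e1_|e12 = e2, e2_|e12 = -e1, e1_|e13 = e3, e3_|e13 = -e1, e2_|e23 = e3, e3_|e23 = -e2:
e1 coeff: -v2*b12 - v3*b13 = -(1)*(1) - (3)*(-3) = 8
e2 coeff: v1*b12 - v3*b23 = (-2)*(1) - (3)*(2) = -8
e3 coeff: v1*b13 + v2*b23 = (-2)*(-3) + (1)*(2) = 8
v _| B = 8*e1 - 8*e2 + 8*e3


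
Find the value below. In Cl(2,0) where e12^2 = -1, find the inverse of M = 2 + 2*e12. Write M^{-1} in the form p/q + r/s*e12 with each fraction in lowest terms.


M = 2 + 2*e12, where e12^2 = -1.
Since M commutes with its reverse ~M = a - b*e12, M * ~M = a^2 - b^2*e12^2 = a^2 + b^2.
So M^{-1} = ~M / (a^2 + b^2) = (a - b*e12)/(a^2 + b^2).
a^2 + b^2 = 4 + 4 = 8
Scalar part = 2/8 = 1/4
Bivector coeff = -2/8 = -1/4
M^{-1} = 1/4 - 1/4*e12


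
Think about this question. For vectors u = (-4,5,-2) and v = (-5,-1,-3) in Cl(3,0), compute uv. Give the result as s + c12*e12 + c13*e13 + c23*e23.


In Cl(3,0): e_i^2 = 1, e_ie_j = -e_je_i for i != j.
Scalar part = u . v = (-4)*(-5) + 5*(-1) + (-2)*(-3)
= 20 + (-5) + 6 = 21
e12 coeff = (-4)*(-1) - 5*(-5) = 4 - (-25) = 29
e13 coeff = (-4)*(-3) - (-2)*(-5) = 12 - 10 = 2
e23 coeff = 5*(-3) - (-2)*(-1) = -15 - 2 = -17
uv = 21 + 29*e12 + 2*e13 - 17*e23


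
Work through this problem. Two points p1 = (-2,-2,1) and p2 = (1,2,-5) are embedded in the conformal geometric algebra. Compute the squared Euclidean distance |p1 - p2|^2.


p1 - p2 = (-3, -4, 6)
|p1 - p2|^2 = (-3)^2 + (-4)^2 + 6^2
= 9 + 16 + 36
= 61


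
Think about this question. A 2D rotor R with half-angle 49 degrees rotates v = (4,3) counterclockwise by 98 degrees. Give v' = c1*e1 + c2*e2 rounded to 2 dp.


Rotor R = cos(49deg) - sin(49deg)*e12
Rotation angle theta = 2 * 49 = 98 degrees
v' = R*v*~R rotates v by theta.
cos(98deg) = -0.1392, sin(98deg) = 0.9903
v'_1 = 4*cos(98deg) - 3*sin(98deg)
= 4*(-0.1392) - 3*0.9903
= -3.53
v'_2 = 4*sin(98deg) + 3*cos(98deg)
= 4*0.9903 + 3*(-0.1392)
= 3.54
v' = -3.53*e1 + 3.54*e2


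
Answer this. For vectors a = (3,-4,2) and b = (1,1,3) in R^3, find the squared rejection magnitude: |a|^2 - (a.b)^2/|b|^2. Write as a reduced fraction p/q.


|a|^2 = 3^2 + (-4)^2 + 2^2 = 29
|b|^2 = 1^2 + 1^2 + 3^2 = 11
a . b = 3*1 + (-4)*1 + 2*3 = 5
(a.b)^2 = 5^2 = 25
|rej|^2 = 29 - 25/11
= (319 - 25)/11
= 294/11
In lowest terms: 294/11


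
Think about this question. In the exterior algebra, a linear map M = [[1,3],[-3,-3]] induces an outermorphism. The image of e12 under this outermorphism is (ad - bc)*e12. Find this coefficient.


The outermorphism of a linear map f sends e1^e2 to f(e1)^f(e2).
f(e1) = 1*e1 - 3*e2
f(e2) = 3*e1 - 3*e2
f(e1) ^ f(e2) = (1*e1 - 3*e2) ^ (3*e1 - 3*e2)
= 1*(-3)*e12 + (-3)*3*e21
= (-3 - (-9))*e12
= 6*e12
Coefficient = 6


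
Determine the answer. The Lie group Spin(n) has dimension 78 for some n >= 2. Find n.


dim Spin(n) = dim so(n) = n(n-1)/2.
Solve n(n-1)/2 = 78, i.e. n^2 - n - 156 = 0.
Discriminant = 1 + 8*78 = 625
n = (1 + sqrt(625))/2 = (1 + 25)/2 = 13


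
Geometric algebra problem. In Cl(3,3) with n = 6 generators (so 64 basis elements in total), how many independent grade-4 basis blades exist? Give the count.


Number of grade-k basis blades in Cl(p,q) with n = p + q is C(n, k).
n = 3 + 3 = 6
C(6, 4) = 6! / (4! * 2!)
= 720 / (24 * 2)
= 15


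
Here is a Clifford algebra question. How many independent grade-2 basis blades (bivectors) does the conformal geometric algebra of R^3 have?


The conformal model of R^3 uses Cl(4,1) with m = 3 + 2 = 5 generators.
Number of grade-2 blades = C(m, 2) = C(5, 2)
= 5*4/2 = 10


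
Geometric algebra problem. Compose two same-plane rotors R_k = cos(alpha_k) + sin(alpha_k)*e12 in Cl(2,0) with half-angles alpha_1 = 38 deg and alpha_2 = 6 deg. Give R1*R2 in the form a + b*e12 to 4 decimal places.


Same-plane rotors commute and their half-angles add:
R1*R2 = cos(a1 + a2) + sin(a1 + a2)*e12.
a1 + a2 = 38 + 6 = 44 deg
cos(44 deg) = 0.7193
sin(44 deg) = 0.6947
R1*R2 = 0.7193 + 0.6947*e12


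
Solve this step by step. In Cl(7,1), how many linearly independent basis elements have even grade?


Even subalgebra dimension = 2^(n-1)
n = 7 + 1 = 8
2^(8 - 1) = 2^7 = 128
Verification: sum of C(8,k) for even k = 1 + 28 + 70 + 28 + 1 = 128
Result = 128


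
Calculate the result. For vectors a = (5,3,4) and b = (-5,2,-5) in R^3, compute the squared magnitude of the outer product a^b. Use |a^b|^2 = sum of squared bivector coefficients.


a wedge b = (a1*b2 - a2*b1)*e12 + (a1*b3 - a3*b1)*e13 + (a2*b3 - a3*b2)*e23
e12 coeff: 5*2 - 3*(-5) = 10 - (-15) = 25
e13 coeff: 5*(-5) - 4*(-5) = -25 - (-20) = -5
e23 coeff: 3*(-5) - 4*2 = -15 - 8 = -23
|a wedge b|^2 = 25^2 + (-5)^2 + (-23)^2
= 625 + 25 + 529
= 1179


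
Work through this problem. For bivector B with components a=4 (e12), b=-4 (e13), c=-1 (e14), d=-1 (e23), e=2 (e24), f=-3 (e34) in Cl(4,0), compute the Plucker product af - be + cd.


Plucker relation: af - be + cd
a*f = 4*(-3) = -12
b*e = (-4)*2 = -8
c*d = (-1)*(-1) = 1
af - be + cd = -12 - (-8) + 1
= -3


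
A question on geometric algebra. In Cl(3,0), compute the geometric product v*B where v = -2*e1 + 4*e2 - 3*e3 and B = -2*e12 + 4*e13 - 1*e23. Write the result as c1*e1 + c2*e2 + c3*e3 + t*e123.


vB has grade-1 (vector) and grade-3 (trivector) parts: vB = (v _| B) + (v ^ B).
Vector part <vB>_1:
  e1: -v2*b12 - v3*b13 = -(4)*(-2) - (-3)*(4) = 20
  e2: v1*b12 - v3*b23 = (-2)*(-2) - (-3)*(-1) = 1
  e3: v1*b13 + v2*b23 = (-2)*(4) + (4)*(-1) = -12
Trivector part <vB>_3:
  e123: v1*b23 - v2*b13 + v3*b12 = (-2)*(-1) - (4)*(4) + (-3)*(-2) = -8
vB = 20*e1 + 1*e2 - 12*e3 - 8*e123


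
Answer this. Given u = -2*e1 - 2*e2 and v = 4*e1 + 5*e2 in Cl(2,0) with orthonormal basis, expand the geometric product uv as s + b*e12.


Expand: (-2*e1 - 2*e2)(4*e1 + 5*e2)
= (-2)*4*e1e1 + (-2)*5*e1e2 + (-2)*4*e2e1 + (-2)*5*e2e2
Using e1^2 = e2^2 = 1, e2e1 = -e1e2:
Scalar part s = (-2)*4 + (-2)*5 = -8 + (-10) = -18
Bivector part b = (-2)*5 - (-2)*4 = -10 - (-8) = -2
uv = -18 - 2*e12


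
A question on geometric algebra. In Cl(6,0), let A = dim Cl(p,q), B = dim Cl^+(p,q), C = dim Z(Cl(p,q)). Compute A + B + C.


n = 6 + 0 = 6
Total dim = 2^6 = 64
Even subalgebra dim = 2^5 = 32
n is even, so center dim = 1
Sum = 64 + 32 + 1 = 97


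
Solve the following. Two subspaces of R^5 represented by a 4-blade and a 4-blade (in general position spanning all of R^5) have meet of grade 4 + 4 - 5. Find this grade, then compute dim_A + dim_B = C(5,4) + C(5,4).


Meet grade = grade(A) + grade(B) - n
= 4 + 4 - 5 = 3
C(5,4) = 5
C(5,4) = 5
dim_A + dim_B = 5 + 5 = 10


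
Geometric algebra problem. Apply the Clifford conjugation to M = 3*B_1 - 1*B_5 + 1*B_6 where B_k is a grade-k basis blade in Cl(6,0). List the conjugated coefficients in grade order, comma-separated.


Clifford conjugate sign for grade k: (-1)^(k(k+1)/2)
Grade 1: (-1)^(1*2/2) = (-1)^1 = -1, coeff 3 -> -3
Grade 5: (-1)^(5*6/2) = (-1)^15 = -1, coeff -1 -> 1
Grade 6: (-1)^(6*7/2) = (-1)^21 = -1, coeff 1 -> -1
Conjugated coefficients: -3, 1, -1


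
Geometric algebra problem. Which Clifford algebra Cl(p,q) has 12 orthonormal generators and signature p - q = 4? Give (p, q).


We need p + q = 12 and p - q = 4.
Adding: 2p = 12 + 4 = 16, so p = 8.
Then q = 12 - 8 = 4.
(p, q) = (8, 4)


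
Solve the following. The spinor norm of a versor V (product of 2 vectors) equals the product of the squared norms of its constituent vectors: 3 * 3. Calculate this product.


Spinor norm N(V) = |v1|^2 * |v2|^2 * ... * |v2|^2
= 3 * 3
Running product: 3, 9
N(V) = 9


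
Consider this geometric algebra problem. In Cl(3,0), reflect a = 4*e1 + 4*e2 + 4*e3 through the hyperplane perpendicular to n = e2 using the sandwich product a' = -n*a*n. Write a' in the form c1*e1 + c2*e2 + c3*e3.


Reflection formula: a' = -n*a*n, with n = e2 (unit vector, n^2 = 1).
For reflection through hyperplane perp to e2:
The component along e2 flips sign, others stay.
a = (4, 4, 4)
a' = (4, -4, 4)
a' = 4*e1 - 4*e2 + 4*e3


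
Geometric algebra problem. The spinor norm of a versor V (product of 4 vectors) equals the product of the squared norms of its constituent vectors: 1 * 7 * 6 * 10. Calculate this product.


Spinor norm N(V) = |v1|^2 * |v2|^2 * ... * |v4|^2
= 1 * 7 * 6 * 10
Running product: 1, 7, 42, 420
N(V) = 420


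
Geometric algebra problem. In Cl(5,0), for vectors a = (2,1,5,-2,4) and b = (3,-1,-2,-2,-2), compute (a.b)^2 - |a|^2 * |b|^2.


a . b = 2*3 + 1*(-1) + 5*(-2) + (-2)*(-2) + 4*(-2)
= 6 + (-1) + (-10) + 4 + (-8) = -9
|a|^2 = 2^2 + 1^2 + 5^2 + (-2)^2 + 4^2 = 50
|b|^2 = 3^2 + (-1)^2 + (-2)^2 + (-2)^2 + (-2)^2 = 22
(a.b)^2 = (-9)^2 = 81
|a|^2 * |b|^2 = 50 * 22 = 1100
Result = 81 - 1100 = -1019


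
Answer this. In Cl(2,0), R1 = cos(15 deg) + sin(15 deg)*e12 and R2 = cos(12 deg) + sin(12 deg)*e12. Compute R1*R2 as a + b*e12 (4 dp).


Same-plane rotors commute and their half-angles add:
R1*R2 = cos(a1 + a2) + sin(a1 + a2)*e12.
a1 + a2 = 15 + 12 = 27 deg
cos(27 deg) = 0.8910
sin(27 deg) = 0.4540
R1*R2 = 0.8910 + 0.4540*e12


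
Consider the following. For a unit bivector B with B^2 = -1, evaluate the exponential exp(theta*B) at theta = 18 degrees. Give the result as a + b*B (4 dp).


For a unit bivector B with B^2 = -1, the exponential series gives
e^(theta*B) = cos(theta) + sin(theta)*B (the GA analogue of Euler's formula).
theta = 18 degrees = 0.314159 rad
cos(18 deg) = 0.9511
sin(18 deg) = 0.3090
exp(theta*B) = 0.9511 + 0.3090*B


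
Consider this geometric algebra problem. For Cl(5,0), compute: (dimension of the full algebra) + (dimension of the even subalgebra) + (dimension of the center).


n = 5 + 0 = 5
Total dim = 2^5 = 32
Even subalgebra dim = 2^4 = 16
n is odd, so center dim = 2
Sum = 32 + 16 + 2 = 50


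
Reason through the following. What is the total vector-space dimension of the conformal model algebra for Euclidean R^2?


The conformal model of R^2 uses Cl(3,1): the 2 Euclidean generators plus two extra orthogonal generators e+ (e+^2 = +1) and e- (e-^2 = -1), from which the null vectors e0, einf are built.
Number of generators m = 2 + 2 = 4.
dim Cl(p,q) = 2^m = 2^4 = 16


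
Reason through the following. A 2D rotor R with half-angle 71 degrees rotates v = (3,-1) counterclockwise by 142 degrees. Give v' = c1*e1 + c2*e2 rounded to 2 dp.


Rotor R = cos(71deg) - sin(71deg)*e12
Rotation angle theta = 2 * 71 = 142 degrees
v' = R*v*~R rotates v by theta.
cos(142deg) = -0.7880, sin(142deg) = 0.6157
v'_1 = 3*cos(142deg) - (-1)*sin(142deg)
= 3*(-0.7880) - (-1)*0.6157
= -1.75
v'_2 = 3*sin(142deg) + (-1)*cos(142deg)
= 3*0.6157 + (-1)*(-0.7880)
= 2.63
v' = -1.75*e1 + 2.63*e2


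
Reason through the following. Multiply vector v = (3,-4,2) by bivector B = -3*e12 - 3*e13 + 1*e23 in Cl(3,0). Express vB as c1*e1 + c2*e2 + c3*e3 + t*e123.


vB has grade-1 (vector) and grade-3 (trivector) parts: vB = (v _| B) + (v ^ B).
Vector part <vB>_1:
  e1: -v2*b12 - v3*b13 = -(-4)*(-3) - (2)*(-3) = -6
  e2: v1*b12 - v3*b23 = (3)*(-3) - (2)*(1) = -11
  e3: v1*b13 + v2*b23 = (3)*(-3) + (-4)*(1) = -13
Trivector part <vB>_3:
  e123: v1*b23 - v2*b13 + v3*b12 = (3)*(1) - (-4)*(-3) + (2)*(-3) = -15
vB = -6*e1 - 11*e2 - 13*e3 - 15*e123


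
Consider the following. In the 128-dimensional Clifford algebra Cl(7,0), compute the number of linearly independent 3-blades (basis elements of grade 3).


Number of grade-k basis blades in Cl(p,q) with n = p + q is C(n, k).
n = 7 + 0 = 7
C(7, 3) = 7! / (3! * 4!)
= 5040 / (6 * 24)
= 35


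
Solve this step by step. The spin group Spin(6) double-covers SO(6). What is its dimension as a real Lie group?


Spin(n) double-covers SO(n); both have Lie algebra so(n) of dimension n(n-1)/2.
n = 6
n(n-1) = 6 * 5 = 30
dim Spin(6) = 30/2 = 15


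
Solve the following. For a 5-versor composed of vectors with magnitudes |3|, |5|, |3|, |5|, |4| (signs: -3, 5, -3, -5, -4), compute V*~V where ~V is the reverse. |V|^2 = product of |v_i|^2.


Each vector v_i has |v_i|^2 = s_i^2
Squared scales: (-3)^2 = 9, 5^2 = 25, (-3)^2 = 9, (-5)^2 = 25, (-4)^2 = 16
|V|^2 = 9 * 25 * 9 * 25 * 16
= 810000


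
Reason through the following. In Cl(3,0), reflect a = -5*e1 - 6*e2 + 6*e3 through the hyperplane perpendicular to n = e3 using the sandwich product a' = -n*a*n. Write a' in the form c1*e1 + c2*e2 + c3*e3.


Reflection formula: a' = -n*a*n, with n = e3 (unit vector, n^2 = 1).
For reflection through hyperplane perp to e3:
The component along e3 flips sign, others stay.
a = (-5, -6, 6)
a' = (-5, -6, -6)
a' = -5*e1 - 6*e2 - 6*e3


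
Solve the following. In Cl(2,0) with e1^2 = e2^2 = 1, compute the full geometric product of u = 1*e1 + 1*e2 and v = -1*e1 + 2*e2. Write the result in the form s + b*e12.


Expand: (1*e1 + 1*e2)(-1*e1 + 2*e2)
= 1*(-1)*e1e1 + 1*2*e1e2 + 1*(-1)*e2e1 + 1*2*e2e2
Using e1^2 = e2^2 = 1, e2e1 = -e1e2:
Scalar part s = 1*(-1) + 1*2 = -1 + 2 = 1
Bivector part b = 1*2 - 1*(-1) = 2 - (-1) = 3
uv = 1 + 3*e12


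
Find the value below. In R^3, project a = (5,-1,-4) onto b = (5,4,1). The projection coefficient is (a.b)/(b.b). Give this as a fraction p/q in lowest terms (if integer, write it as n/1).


Projection coefficient = (a . b) / (b . b)
a . b = 5*5 + (-1)*4 + (-4)*1
= 25 + (-4) + (-4) = 17
b . b = 5^2 + 4^2 + 1^2
= 25 + 16 + 1 = 42
Coefficient = 17/42
In lowest terms: 17/42


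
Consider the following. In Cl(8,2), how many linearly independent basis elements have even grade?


Even subalgebra dimension = 2^(n-1)
n = 8 + 2 = 10
2^(10 - 1) = 2^9 = 512
Verification: sum of C(10,k) for even k = 1 + 45 + 210 + 210 + 45 + 1 = 512
Result = 512


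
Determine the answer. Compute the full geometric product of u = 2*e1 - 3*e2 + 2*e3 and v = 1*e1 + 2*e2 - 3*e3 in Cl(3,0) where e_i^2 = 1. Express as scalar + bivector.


In Cl(3,0): e_i^2 = 1, e_ie_j = -e_je_i for i != j.
Scalar part = u . v = 2*1 + (-3)*2 + 2*(-3)
= 2 + (-6) + (-6) = -10
e12 coeff = 2*2 - (-3)*1 = 4 - (-3) = 7
e13 coeff = 2*(-3) - 2*1 = -6 - 2 = -8
e23 coeff = (-3)*(-3) - 2*2 = 9 - 4 = 5
uv = -10 + 7*e12 - 8*e13 + 5*e23


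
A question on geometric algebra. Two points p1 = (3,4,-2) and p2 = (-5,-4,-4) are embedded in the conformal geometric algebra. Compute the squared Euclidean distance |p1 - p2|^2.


p1 - p2 = (8, 8, 2)
|p1 - p2|^2 = 8^2 + 8^2 + 2^2
= 64 + 64 + 4
= 132


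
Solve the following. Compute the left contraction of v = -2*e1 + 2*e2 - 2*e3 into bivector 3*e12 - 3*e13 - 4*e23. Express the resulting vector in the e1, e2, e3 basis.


Left contraction v _| B = <vB>_1 (grade-1 part of the geometric product vB).
Using e1_|e12 = e2, e2_|e12 = -e1, e1_|e13 = e3, e3_|e13 = -e1, e2_|e23 = e3, e3_|e23 = -e2:
e1 coeff: -v2*b12 - v3*b13 = -(2)*(3) - (-2)*(-3) = -12
e2 coeff: v1*b12 - v3*b23 = (-2)*(3) - (-2)*(-4) = -14
e3 coeff: v1*b13 + v2*b23 = (-2)*(-3) + (2)*(-4) = -2
v _| B = -12*e1 - 14*e2 - 2*e3


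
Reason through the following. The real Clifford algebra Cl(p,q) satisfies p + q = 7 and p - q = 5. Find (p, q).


We need p + q = 7 and p - q = 5.
Adding: 2p = 7 + 5 = 12, so p = 6.
Then q = 7 - 6 = 1.
(p, q) = (6, 1)


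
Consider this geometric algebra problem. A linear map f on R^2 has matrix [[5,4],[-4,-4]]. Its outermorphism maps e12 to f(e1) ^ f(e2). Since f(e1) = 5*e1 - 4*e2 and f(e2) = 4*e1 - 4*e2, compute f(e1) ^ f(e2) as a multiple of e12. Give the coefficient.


The outermorphism of a linear map f sends e1^e2 to f(e1)^f(e2).
f(e1) = 5*e1 - 4*e2
f(e2) = 4*e1 - 4*e2
f(e1) ^ f(e2) = (5*e1 - 4*e2) ^ (4*e1 - 4*e2)
= 5*(-4)*e12 + (-4)*4*e21
= (-20 - (-16))*e12
= -4*e12
Coefficient = -4


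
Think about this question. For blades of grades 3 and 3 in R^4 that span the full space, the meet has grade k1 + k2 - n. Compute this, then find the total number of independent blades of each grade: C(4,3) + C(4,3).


Meet grade = grade(A) + grade(B) - n
= 3 + 3 - 4 = 2
C(4,3) = 4
C(4,3) = 4
dim_A + dim_B = 4 + 4 = 8


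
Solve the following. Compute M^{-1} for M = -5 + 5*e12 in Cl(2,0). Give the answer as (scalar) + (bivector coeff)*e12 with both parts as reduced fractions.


M = -5 + 5*e12, where e12^2 = -1.
Since M commutes with its reverse ~M = a - b*e12, M * ~M = a^2 - b^2*e12^2 = a^2 + b^2.
So M^{-1} = ~M / (a^2 + b^2) = (a - b*e12)/(a^2 + b^2).
a^2 + b^2 = 25 + 25 = 50
Scalar part = -5/50 = -1/10
Bivector coeff = -5/50 = -1/10
M^{-1} = -1/10 - 1/10*e12


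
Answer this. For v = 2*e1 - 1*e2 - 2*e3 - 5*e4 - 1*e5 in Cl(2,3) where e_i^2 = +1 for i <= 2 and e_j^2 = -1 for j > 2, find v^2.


v^2 = sum of c_i^2 * e_i^2
Positive signature terms (e_i^2 = +1): 2^2 + (-1)^2 = 5
Negative signature terms (e_j^2 = -1): (-2)^2 + (-5)^2 + (-1)^2 = 30
v^2 = 5 - 30 = -25


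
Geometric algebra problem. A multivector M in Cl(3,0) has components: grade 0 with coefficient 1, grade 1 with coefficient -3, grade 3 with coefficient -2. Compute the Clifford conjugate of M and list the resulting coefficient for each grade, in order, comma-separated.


Clifford conjugate sign for grade k: (-1)^(k(k+1)/2)
Grade 0: (-1)^(0*1/2) = (-1)^0 = 1, coeff 1 -> 1
Grade 1: (-1)^(1*2/2) = (-1)^1 = -1, coeff -3 -> 3
Grade 3: (-1)^(3*4/2) = (-1)^6 = 1, coeff -2 -> -2
Conjugated coefficients: 1, 3, -2


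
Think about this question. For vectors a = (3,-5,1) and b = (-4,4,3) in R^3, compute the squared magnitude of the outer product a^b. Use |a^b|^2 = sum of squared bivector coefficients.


a wedge b = (a1*b2 - a2*b1)*e12 + (a1*b3 - a3*b1)*e13 + (a2*b3 - a3*b2)*e23
e12 coeff: 3*4 - (-5)*(-4) = 12 - 20 = -8
e13 coeff: 3*3 - 1*(-4) = 9 - (-4) = 13
e23 coeff: (-5)*3 - 1*4 = -15 - 4 = -19
|a wedge b|^2 = (-8)^2 + 13^2 + (-19)^2
= 64 + 169 + 361
= 594


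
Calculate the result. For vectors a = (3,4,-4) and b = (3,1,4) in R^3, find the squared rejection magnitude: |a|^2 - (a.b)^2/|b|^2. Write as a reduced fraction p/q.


|a|^2 = 3^2 + 4^2 + (-4)^2 = 41
|b|^2 = 3^2 + 1^2 + 4^2 = 26
a . b = 3*3 + 4*1 + (-4)*4 = -3
(a.b)^2 = (-3)^2 = 9
|rej|^2 = 41 - 9/26
= (1066 - 9)/26
= 1057/26
In lowest terms: 1057/26


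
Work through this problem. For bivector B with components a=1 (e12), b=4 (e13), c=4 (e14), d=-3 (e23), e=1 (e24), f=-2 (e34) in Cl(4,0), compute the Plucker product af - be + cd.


Plucker relation: af - be + cd
a*f = 1*(-2) = -2
b*e = 4*1 = 4
c*d = 4*(-3) = -12
af - be + cd = -2 - 4 + (-12)
= -18


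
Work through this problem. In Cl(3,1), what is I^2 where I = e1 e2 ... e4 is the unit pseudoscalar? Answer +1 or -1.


The pseudoscalar I = e1...e_n (product of all n generators) of Cl(p,q) satisfies I^2 = (-1)^(q + n(n-1)/2).
p = 3, q = 1, n = p + q = 4
n(n-1)/2 = 4 * 3 / 2 = 6
Exponent = q + n(n-1)/2 = 1 + 6 = 7
I^2 = (-1)^7 = -1


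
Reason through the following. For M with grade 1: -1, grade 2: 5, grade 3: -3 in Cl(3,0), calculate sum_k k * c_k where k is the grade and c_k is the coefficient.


Grade-weighted sum = sum of grade_k * coefficient_k
1*(-1) = -1
2*5 = 10
3*(-3) = -9
Total = -1 + 10 + (-9) = 0


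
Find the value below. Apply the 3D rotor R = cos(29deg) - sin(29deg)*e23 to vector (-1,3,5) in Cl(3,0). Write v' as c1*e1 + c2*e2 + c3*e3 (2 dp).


Rotor R = cos(29deg) - sin(29deg)*e23
Rotation angle theta = 2 * 29 = 58 degrees in the e23 plane (e2 -> e3).
The component perpendicular to the plane (e1) is invariant: v'_1 = v1 = -1.00
cos(58deg) = 0.5299, sin(58deg) = 0.8480
v'_2 = v2*cos(theta) - v3*sin(theta) = 3*0.5299 - 5*0.8480 = -2.65
v'_3 = v2*sin(theta) + v3*cos(theta) = 3*0.8480 + 5*0.5299 = 5.19
v' = -1.00*e1 - 2.65*e2 + 5.19*e3


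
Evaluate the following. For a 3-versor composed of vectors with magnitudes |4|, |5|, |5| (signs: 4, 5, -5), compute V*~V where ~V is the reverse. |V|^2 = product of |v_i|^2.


Each vector v_i has |v_i|^2 = s_i^2
Squared scales: 4^2 = 16, 5^2 = 25, (-5)^2 = 25
|V|^2 = 16 * 25 * 25
= 10000
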